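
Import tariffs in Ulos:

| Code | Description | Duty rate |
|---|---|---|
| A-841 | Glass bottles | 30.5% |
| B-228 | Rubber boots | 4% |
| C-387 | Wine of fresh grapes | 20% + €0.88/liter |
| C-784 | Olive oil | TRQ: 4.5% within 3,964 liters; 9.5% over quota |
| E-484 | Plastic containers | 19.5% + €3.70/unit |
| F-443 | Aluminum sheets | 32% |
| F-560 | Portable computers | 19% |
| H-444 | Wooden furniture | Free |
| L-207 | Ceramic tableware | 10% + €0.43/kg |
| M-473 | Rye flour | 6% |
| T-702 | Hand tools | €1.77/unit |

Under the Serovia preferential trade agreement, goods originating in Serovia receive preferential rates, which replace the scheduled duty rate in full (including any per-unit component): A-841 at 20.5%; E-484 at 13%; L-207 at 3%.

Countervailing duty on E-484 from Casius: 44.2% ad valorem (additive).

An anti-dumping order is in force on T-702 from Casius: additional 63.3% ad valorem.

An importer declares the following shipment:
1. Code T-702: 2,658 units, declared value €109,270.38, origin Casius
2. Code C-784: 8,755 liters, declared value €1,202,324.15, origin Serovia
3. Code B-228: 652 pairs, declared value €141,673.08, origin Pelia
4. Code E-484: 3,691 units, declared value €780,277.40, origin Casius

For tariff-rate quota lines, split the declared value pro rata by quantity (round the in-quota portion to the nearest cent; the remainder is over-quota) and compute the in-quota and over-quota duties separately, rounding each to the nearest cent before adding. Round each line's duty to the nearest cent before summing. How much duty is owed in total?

Line 1 (T-702, Casius, 2,658 units, €109,270.38):
Base rate for T-702 is €1.77/unit.
Additional duty on T-702 from Casius: +63.3% ad valorem. Applied ad valorem rate = 63.3%.
Duty = €109,270.38 × 63.3% + 2,658 × €1.77 = €73,872.81.
Line 2 (C-784, Serovia, 8,755 liters, €1,202,324.15):
Code C-784 is under a tariff-rate quota (threshold 3,964 liters). In-quota: 3,964 liters at 4.5%; over-quota: 4,791 liters at 9.5%.
Pro-rata value split: in-quota = €1,202,324.15 × 3,964/8,755 = €544,376.12; over-quota = €1,202,324.15 − €544,376.12 = €657,948.03.
In-quota duty = €544,376.12 × 4.5% = €24,496.93. Over-quota duty = €657,948.03 × 9.5% = €62,505.06.
Line duty = €24,496.93 + €62,505.06 = €87,001.99.
Line 3 (B-228, Pelia, 652 pairs, €141,673.08):
Base rate for B-228 is 4%.
Duty = €141,673.08 × 4% = €5,666.92.
Line 4 (E-484, Casius, 3,691 units, €780,277.40):
Base rate for E-484 is 19.5% + €3.70/unit.
E-484 has an FTA preferential rate, but origin Casius is not Serovia; base rate stands.
Additional duty on E-484 from Casius: +44.2%. Applied ad valorem rate: 19.5% + 44.2% = 63.7%.
Duty = €780,277.40 × 63.7% + 3,691 × €3.70 = €510,693.40.
Total = €73,872.81 + €87,001.99 + €5,666.92 + €510,693.40 = €677,235.12.

€677,235.12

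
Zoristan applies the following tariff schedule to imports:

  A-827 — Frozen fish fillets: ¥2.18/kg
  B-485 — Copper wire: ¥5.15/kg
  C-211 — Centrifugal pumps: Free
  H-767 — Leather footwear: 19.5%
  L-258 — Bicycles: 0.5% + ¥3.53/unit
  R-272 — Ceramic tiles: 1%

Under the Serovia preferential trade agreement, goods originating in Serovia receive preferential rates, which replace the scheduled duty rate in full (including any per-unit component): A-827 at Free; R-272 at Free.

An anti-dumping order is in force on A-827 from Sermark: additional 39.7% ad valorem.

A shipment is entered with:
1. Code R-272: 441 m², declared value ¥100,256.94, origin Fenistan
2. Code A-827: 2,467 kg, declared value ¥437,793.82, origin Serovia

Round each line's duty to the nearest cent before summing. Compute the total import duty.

¥1,002.57

Line 1 (R-272, Fenistan, 441 m², ¥100,256.94):
Base rate for R-272 is 1%.
R-272 has an FTA preferential rate, but origin Fenistan is not Serovia; base rate stands.
Duty = ¥100,256.94 × 1% = ¥1,002.57.
Line 2 (A-827, Serovia, 2,467 kg, ¥437,793.82):
Base rate for A-827 is ¥2.18/kg.
Origin Serovia qualifies under the Zoristan–Serovia agreement and A-827 is covered: preferential rate Free applies instead.
The additional-duty order on A-827 targets Sermark, not Serovia; it does not apply.
Duty = ¥437,793.82 × 0% = ¥0.00.
Total = ¥1,002.57 + ¥0.00 = ¥1,002.57.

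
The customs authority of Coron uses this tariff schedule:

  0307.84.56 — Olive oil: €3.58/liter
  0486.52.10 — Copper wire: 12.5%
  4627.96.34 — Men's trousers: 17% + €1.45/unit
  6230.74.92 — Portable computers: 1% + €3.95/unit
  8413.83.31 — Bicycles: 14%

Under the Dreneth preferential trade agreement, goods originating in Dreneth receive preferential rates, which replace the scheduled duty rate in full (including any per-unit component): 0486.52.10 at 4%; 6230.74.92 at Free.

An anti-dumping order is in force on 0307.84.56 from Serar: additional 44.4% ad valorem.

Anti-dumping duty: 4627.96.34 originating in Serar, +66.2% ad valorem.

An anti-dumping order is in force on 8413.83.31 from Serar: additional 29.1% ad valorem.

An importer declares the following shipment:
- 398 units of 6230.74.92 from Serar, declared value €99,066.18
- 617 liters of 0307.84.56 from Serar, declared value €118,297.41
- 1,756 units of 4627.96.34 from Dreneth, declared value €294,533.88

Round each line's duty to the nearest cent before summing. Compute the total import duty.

€109,912.63

Line 1 (6230.74.92, Serar, 398 units, €99,066.18):
Base rate for 6230.74.92 is 1% + €3.95/unit.
6230.74.92 has an FTA preferential rate, but origin Serar is not Dreneth; base rate stands.
Duty = €99,066.18 × 1% + 398 × €3.95 = €2,562.76.
Line 2 (0307.84.56, Serar, 617 liters, €118,297.41):
Base rate for 0307.84.56 is €3.58/liter.
Additional duty on 0307.84.56 from Serar: +44.4% ad valorem. Applied ad valorem rate = 44.4%.
Duty = €118,297.41 × 44.4% + 617 × €3.58 = €54,732.91.
Line 3 (4627.96.34, Dreneth, 1,756 units, €294,533.88):
Base rate for 4627.96.34 is 17% + €1.45/unit.
Origin Dreneth is the FTA partner but 4627.96.34 is not on the preference list; base rate stands.
The additional-duty order on 4627.96.34 targets Serar, not Dreneth; it does not apply.
Duty = €294,533.88 × 17% + 1,756 × €1.45 = €52,616.96.
Total = €2,562.76 + €54,732.91 + €52,616.96 = €109,912.63.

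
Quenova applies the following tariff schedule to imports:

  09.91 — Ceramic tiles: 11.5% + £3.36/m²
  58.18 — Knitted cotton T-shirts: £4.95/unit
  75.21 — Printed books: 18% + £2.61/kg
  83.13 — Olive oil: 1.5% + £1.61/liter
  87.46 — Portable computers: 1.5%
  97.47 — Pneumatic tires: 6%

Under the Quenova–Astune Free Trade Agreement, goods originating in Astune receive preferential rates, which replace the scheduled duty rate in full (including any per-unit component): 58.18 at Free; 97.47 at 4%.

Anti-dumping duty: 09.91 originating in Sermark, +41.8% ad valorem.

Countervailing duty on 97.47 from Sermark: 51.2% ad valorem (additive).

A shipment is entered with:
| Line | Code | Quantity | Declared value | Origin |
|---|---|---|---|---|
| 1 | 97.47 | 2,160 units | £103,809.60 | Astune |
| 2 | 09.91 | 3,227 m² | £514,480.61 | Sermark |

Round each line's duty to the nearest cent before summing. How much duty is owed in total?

Line 1 (97.47, Astune, 2,160 units, £103,809.60):
Base rate for 97.47 is 6%.
Origin Astune qualifies under the Quenova–Astune agreement and 97.47 is covered: preferential rate 4% applies instead.
The additional-duty order on 97.47 targets Sermark, not Astune; it does not apply.
Duty = £103,809.60 × 4% = £4,152.38.
Line 2 (09.91, Sermark, 3,227 m², £514,480.61):
Base rate for 09.91 is 11.5% + £3.36/m².
Additional duty on 09.91 from Sermark: +41.8%. Applied ad valorem rate: 11.5% + 41.8% = 53.3%.
Duty = £514,480.61 × 53.3% + 3,227 × £3.36 = £285,060.89.
Total = £4,152.38 + £285,060.89 = £289,213.27.

£289,213.27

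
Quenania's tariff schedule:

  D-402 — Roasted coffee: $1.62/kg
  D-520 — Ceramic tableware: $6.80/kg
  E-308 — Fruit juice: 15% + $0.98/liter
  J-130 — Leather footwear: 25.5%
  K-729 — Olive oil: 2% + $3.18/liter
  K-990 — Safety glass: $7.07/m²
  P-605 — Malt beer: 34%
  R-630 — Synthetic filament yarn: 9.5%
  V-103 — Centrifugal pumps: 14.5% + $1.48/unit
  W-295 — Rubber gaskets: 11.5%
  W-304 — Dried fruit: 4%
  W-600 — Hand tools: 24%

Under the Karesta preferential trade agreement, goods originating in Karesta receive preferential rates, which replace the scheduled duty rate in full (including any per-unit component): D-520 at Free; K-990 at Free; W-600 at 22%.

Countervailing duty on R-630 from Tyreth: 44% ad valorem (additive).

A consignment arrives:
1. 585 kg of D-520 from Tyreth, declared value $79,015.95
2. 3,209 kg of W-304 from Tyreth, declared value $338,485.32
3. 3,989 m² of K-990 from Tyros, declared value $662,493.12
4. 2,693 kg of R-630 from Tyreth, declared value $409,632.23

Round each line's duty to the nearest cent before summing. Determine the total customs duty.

$264,872.88

Line 1 (D-520, Tyreth, 585 kg, $79,015.95):
Base rate for D-520 is $6.80/kg.
D-520 has an FTA preferential rate, but origin Tyreth is not Karesta; base rate stands.
Duty = 585 × $6.80 = $3,978.00.
Line 2 (W-304, Tyreth, 3,209 kg, $338,485.32):
Base rate for W-304 is 4%.
Duty = $338,485.32 × 4% = $13,539.41.
Line 3 (K-990, Tyros, 3,989 m², $662,493.12):
Base rate for K-990 is $7.07/m².
K-990 has an FTA preferential rate, but origin Tyros is not Karesta; base rate stands.
Duty = 3,989 × $7.07 = $28,202.23.
Line 4 (R-630, Tyreth, 2,693 kg, $409,632.23):
Base rate for R-630 is 9.5%.
Additional duty on R-630 from Tyreth: +44%. Applied ad valorem rate: 9.5% + 44% = 53.5%.
Duty = $409,632.23 × 53.5% = $219,153.24.
Total = $3,978.00 + $13,539.41 + $28,202.23 + $219,153.24 = $264,872.88.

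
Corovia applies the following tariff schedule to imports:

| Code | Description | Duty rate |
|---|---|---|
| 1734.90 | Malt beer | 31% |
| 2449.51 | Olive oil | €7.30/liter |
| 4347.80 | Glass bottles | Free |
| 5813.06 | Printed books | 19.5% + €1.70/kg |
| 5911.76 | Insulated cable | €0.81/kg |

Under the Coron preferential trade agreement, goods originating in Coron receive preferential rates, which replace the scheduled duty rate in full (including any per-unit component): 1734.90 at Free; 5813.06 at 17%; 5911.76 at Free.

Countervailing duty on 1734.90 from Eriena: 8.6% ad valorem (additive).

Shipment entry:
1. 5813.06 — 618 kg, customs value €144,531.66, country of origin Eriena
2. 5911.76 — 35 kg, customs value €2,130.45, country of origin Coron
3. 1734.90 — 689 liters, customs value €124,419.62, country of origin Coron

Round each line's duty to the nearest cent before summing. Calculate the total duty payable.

Line 1 (5813.06, Eriena, 618 kg, €144,531.66):
Base rate for 5813.06 is 19.5% + €1.70/kg.
5813.06 has an FTA preferential rate, but origin Eriena is not Coron; base rate stands.
Duty = €144,531.66 × 19.5% + 618 × €1.70 = €29,234.27.
Line 2 (5911.76, Coron, 35 kg, €2,130.45):
Base rate for 5911.76 is €0.81/kg.
Origin Coron qualifies under the Corovia–Coron agreement and 5911.76 is covered: preferential rate Free applies instead.
Duty = €2,130.45 × 0% = €0.00.
Line 3 (1734.90, Coron, 689 liters, €124,419.62):
Base rate for 1734.90 is 31%.
Origin Coron qualifies under the Corovia–Coron agreement and 1734.90 is covered: preferential rate Free applies instead.
The additional-duty order on 1734.90 targets Eriena, not Coron; it does not apply.
Duty = €124,419.62 × 0% = €0.00.
Total = €29,234.27 + €0.00 + €0.00 = €29,234.27.

€29,234.27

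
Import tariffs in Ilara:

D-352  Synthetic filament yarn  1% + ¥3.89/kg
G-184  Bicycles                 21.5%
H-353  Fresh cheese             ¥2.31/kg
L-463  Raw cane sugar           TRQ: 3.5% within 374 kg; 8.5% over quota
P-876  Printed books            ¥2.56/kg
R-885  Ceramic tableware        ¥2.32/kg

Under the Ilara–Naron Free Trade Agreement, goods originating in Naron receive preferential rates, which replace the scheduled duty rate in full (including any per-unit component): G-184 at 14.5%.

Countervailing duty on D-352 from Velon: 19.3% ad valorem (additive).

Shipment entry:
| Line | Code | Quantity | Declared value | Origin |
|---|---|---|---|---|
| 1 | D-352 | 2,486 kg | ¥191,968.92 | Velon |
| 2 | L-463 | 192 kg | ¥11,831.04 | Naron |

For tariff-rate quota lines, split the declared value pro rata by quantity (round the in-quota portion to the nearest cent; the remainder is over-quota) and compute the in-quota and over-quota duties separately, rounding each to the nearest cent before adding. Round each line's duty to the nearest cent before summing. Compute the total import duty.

Line 1 (D-352, Velon, 2,486 kg, ¥191,968.92):
Base rate for D-352 is 1% + ¥3.89/kg.
Additional duty on D-352 from Velon: +19.3%. Applied ad valorem rate: 1% + 19.3% = 20.3%.
Duty = ¥191,968.92 × 20.3% + 2,486 × ¥3.89 = ¥48,640.23.
Line 2 (L-463, Naron, 192 kg, ¥11,831.04):
Code L-463 is under a tariff-rate quota (threshold 374 kg). Quantity 192 kg is within the quota, so the in-quota rate 3.5% applies to the full value.
Duty = ¥11,831.04 × 3.5% = ¥414.09.
Total = ¥48,640.23 + ¥414.09 = ¥49,054.32.

¥49,054.32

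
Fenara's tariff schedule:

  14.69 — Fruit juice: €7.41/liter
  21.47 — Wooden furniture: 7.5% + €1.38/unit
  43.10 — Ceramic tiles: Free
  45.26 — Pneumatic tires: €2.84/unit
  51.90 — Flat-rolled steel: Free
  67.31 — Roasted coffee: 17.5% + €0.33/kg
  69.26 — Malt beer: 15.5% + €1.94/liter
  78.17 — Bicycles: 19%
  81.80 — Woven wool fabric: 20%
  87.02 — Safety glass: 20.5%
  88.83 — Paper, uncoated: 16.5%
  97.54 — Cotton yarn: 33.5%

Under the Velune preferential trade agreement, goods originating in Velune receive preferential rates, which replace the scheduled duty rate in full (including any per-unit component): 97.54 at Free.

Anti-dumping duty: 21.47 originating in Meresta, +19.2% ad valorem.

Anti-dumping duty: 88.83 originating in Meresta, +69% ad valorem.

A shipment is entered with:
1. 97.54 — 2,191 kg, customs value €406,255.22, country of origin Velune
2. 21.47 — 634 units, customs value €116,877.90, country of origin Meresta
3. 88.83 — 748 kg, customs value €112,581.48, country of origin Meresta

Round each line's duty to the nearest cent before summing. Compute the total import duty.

Line 1 (97.54, Velune, 2,191 kg, €406,255.22):
Base rate for 97.54 is 33.5%.
Origin Velune qualifies under the Fenara–Velune agreement and 97.54 is covered: preferential rate Free applies instead.
Duty = €406,255.22 × 0% = €0.00.
Line 2 (21.47, Meresta, 634 units, €116,877.90):
Base rate for 21.47 is 7.5% + €1.38/unit.
Additional duty on 21.47 from Meresta: +19.2%. Applied ad valorem rate: 7.5% + 19.2% = 26.7%.
Duty = €116,877.90 × 26.7% + 634 × €1.38 = €32,081.32.
Line 3 (88.83, Meresta, 748 kg, €112,581.48):
Base rate for 88.83 is 16.5%.
Additional duty on 88.83 from Meresta: +69%. Applied ad valorem rate: 16.5% + 69% = 85.5%.
Duty = €112,581.48 × 85.5% = €96,257.17.
Total = €0.00 + €32,081.32 + €96,257.17 = €128,338.49.

€128,338.49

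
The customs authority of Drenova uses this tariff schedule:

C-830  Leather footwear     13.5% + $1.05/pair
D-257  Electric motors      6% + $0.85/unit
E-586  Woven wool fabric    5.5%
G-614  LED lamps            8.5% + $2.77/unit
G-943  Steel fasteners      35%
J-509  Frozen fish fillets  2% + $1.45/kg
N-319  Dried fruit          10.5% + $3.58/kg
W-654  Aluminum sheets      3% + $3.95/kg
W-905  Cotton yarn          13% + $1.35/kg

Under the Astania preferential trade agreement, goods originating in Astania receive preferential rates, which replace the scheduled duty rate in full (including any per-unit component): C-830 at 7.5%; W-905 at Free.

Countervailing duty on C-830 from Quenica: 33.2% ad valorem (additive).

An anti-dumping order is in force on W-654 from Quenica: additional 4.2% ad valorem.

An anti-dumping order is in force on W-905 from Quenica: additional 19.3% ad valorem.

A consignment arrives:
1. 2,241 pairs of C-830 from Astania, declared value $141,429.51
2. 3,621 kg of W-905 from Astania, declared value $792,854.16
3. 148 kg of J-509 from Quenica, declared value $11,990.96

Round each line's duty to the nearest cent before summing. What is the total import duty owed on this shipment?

Line 1 (C-830, Astania, 2,241 pairs, $141,429.51):
Base rate for C-830 is 13.5% + $1.05/pair.
Origin Astania qualifies under the Drenova–Astania agreement and C-830 is covered: preferential rate 7.5% applies instead.
The additional-duty order on C-830 targets Quenica, not Astania; it does not apply.
Duty = $141,429.51 × 7.5% = $10,607.21.
Line 2 (W-905, Astania, 3,621 kg, $792,854.16):
Base rate for W-905 is 13% + $1.35/kg.
Origin Astania qualifies under the Drenova–Astania agreement and W-905 is covered: preferential rate Free applies instead.
The additional-duty order on W-905 targets Quenica, not Astania; it does not apply.
Duty = $792,854.16 × 0% = $0.00.
Line 3 (J-509, Quenica, 148 kg, $11,990.96):
Base rate for J-509 is 2% + $1.45/kg.
Duty = $11,990.96 × 2% + 148 × $1.45 = $454.42.
Total = $10,607.21 + $0.00 + $454.42 = $11,061.63.

$11,061.63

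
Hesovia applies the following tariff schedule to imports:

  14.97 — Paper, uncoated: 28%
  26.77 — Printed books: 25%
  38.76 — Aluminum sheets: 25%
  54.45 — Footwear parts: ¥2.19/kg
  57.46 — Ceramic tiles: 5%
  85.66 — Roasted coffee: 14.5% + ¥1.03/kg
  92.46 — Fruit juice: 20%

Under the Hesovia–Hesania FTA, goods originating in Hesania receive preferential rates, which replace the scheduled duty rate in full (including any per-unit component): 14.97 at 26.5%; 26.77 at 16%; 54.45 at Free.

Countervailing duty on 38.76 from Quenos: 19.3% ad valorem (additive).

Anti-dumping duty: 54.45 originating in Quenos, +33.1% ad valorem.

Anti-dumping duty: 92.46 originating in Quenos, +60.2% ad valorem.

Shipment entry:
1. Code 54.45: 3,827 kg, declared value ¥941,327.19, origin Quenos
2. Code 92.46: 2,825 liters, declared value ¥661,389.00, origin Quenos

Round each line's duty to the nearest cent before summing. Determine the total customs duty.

Line 1 (54.45, Quenos, 3,827 kg, ¥941,327.19):
Base rate for 54.45 is ¥2.19/kg.
54.45 has an FTA preferential rate, but origin Quenos is not Hesania; base rate stands.
Additional duty on 54.45 from Quenos: +33.1% ad valorem. Applied ad valorem rate = 33.1%.
Duty = ¥941,327.19 × 33.1% + 3,827 × ¥2.19 = ¥319,960.43.
Line 2 (92.46, Quenos, 2,825 liters, ¥661,389.00):
Base rate for 92.46 is 20%.
Additional duty on 92.46 from Quenos: +60.2%. Applied ad valorem rate: 20% + 60.2% = 80.2%.
Duty = ¥661,389.00 × 80.2% = ¥530,433.98.
Total = ¥319,960.43 + ¥530,433.98 = ¥850,394.41.

¥850,394.41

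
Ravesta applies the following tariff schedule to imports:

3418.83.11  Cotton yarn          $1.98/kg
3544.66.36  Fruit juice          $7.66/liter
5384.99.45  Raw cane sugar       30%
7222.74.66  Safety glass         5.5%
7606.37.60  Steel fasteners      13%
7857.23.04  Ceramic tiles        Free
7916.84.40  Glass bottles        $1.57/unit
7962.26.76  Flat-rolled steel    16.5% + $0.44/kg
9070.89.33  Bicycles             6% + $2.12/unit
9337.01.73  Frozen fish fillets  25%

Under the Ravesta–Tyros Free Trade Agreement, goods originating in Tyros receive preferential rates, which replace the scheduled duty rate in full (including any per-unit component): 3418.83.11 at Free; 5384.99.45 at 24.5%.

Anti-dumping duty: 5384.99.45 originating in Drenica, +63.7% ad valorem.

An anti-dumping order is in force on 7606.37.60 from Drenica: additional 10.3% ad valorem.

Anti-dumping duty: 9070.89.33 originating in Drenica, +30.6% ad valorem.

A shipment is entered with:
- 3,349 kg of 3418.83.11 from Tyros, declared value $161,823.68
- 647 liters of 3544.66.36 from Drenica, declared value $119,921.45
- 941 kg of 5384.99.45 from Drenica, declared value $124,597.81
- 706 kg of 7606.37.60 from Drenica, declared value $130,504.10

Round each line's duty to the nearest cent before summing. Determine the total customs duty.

$152,111.63

Line 1 (3418.83.11, Tyros, 3,349 kg, $161,823.68):
Base rate for 3418.83.11 is $1.98/kg.
Origin Tyros qualifies under the Ravesta–Tyros agreement and 3418.83.11 is covered: preferential rate Free applies instead.
Duty = $161,823.68 × 0% = $0.00.
Line 2 (3544.66.36, Drenica, 647 liters, $119,921.45):
Base rate for 3544.66.36 is $7.66/liter.
Duty = 647 × $7.66 = $4,956.02.
Line 3 (5384.99.45, Drenica, 941 kg, $124,597.81):
Base rate for 5384.99.45 is 30%.
5384.99.45 has an FTA preferential rate, but origin Drenica is not Tyros; base rate stands.
Additional duty on 5384.99.45 from Drenica: +63.7%. Applied ad valorem rate: 30% + 63.7% = 93.7%.
Duty = $124,597.81 × 93.7% = $116,748.15.
Line 4 (7606.37.60, Drenica, 706 kg, $130,504.10):
Base rate for 7606.37.60 is 13%.
Additional duty on 7606.37.60 from Drenica: +10.3%. Applied ad valorem rate: 13% + 10.3% = 23.3%.
Duty = $130,504.10 × 23.3% = $30,407.46.
Total = $0.00 + $4,956.02 + $116,748.15 + $30,407.46 = $152,111.63.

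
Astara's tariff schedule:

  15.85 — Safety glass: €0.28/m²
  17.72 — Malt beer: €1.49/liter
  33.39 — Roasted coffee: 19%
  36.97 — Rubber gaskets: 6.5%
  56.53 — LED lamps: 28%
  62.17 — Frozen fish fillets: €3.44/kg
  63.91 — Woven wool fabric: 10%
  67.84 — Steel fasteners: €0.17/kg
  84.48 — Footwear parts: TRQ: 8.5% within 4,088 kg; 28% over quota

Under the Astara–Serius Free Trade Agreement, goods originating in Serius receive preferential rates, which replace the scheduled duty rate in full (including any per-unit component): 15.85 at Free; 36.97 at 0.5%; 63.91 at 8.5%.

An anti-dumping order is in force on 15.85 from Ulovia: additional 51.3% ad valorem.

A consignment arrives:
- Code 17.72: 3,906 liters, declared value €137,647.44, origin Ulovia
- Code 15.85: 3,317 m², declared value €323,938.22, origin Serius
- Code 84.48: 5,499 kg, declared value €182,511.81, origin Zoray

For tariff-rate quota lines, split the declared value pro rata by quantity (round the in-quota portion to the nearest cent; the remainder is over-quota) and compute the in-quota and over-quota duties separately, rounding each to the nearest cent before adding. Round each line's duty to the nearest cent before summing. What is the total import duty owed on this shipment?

€30,465.51

Line 1 (17.72, Ulovia, 3,906 liters, €137,647.44):
Base rate for 17.72 is €1.49/liter.
Duty = 3,906 × €1.49 = €5,819.94.
Line 2 (15.85, Serius, 3,317 m², €323,938.22):
Base rate for 15.85 is €0.28/m².
Origin Serius qualifies under the Astara–Serius agreement and 15.85 is covered: preferential rate Free applies instead.
The additional-duty order on 15.85 targets Ulovia, not Serius; it does not apply.
Duty = €323,938.22 × 0% = €0.00.
Line 3 (84.48, Zoray, 5,499 kg, €182,511.81):
Code 84.48 is under a tariff-rate quota (threshold 4,088 kg). In-quota: 4,088 kg at 8.5%; over-quota: 1,411 kg at 28%.
Pro-rata value split: in-quota = €182,511.81 × 4,088/5,499 = €135,680.72; over-quota = €182,511.81 − €135,680.72 = €46,831.09.
In-quota duty = €135,680.72 × 8.5% = €11,532.86. Over-quota duty = €46,831.09 × 28% = €13,112.71.
Line duty = €11,532.86 + €13,112.71 = €24,645.57.
Total = €5,819.94 + €0.00 + €24,645.57 = €30,465.51.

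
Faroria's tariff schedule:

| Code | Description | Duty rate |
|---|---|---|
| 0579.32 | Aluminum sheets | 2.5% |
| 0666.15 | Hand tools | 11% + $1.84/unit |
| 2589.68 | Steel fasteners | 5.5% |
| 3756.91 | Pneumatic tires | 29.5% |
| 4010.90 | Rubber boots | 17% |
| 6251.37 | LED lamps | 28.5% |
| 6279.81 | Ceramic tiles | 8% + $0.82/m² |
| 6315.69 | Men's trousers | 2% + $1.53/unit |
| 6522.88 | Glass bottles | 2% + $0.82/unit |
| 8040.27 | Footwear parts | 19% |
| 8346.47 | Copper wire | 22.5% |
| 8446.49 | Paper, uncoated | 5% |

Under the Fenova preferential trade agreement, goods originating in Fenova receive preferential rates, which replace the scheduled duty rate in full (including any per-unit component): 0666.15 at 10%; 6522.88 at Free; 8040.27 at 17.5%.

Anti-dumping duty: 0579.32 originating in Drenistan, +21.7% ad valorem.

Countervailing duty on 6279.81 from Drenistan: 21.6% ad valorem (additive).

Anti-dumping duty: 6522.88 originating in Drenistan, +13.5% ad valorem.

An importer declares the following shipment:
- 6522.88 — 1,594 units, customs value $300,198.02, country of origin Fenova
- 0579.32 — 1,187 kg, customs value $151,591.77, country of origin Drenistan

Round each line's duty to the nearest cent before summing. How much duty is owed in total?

$36,685.21

Line 1 (6522.88, Fenova, 1,594 units, $300,198.02):
Base rate for 6522.88 is 2% + $0.82/unit.
Origin Fenova qualifies under the Faroria–Fenova agreement and 6522.88 is covered: preferential rate Free applies instead.
The additional-duty order on 6522.88 targets Drenistan, not Fenova; it does not apply.
Duty = $300,198.02 × 0% = $0.00.
Line 2 (0579.32, Drenistan, 1,187 kg, $151,591.77):
Base rate for 0579.32 is 2.5%.
Additional duty on 0579.32 from Drenistan: +21.7%. Applied ad valorem rate: 2.5% + 21.7% = 24.2%.
Duty = $151,591.77 × 24.2% = $36,685.21.
Total = $0.00 + $36,685.21 = $36,685.21.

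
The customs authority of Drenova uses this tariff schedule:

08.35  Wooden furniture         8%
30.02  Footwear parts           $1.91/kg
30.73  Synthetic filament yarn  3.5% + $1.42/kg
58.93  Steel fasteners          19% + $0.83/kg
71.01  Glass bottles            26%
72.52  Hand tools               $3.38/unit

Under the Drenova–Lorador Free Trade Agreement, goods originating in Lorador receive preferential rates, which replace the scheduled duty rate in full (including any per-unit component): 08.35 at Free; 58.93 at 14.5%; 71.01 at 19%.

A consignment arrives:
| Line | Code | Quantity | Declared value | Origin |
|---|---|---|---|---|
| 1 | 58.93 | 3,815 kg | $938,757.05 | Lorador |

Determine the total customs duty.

Line 1 (58.93, Lorador, 3,815 kg, $938,757.05):
Base rate for 58.93 is 19% + $0.83/kg.
Origin Lorador qualifies under the Drenova–Lorador agreement and 58.93 is covered: preferential rate 14.5% applies instead.
Duty = $938,757.05 × 14.5% = $136,119.77.

$136,119.77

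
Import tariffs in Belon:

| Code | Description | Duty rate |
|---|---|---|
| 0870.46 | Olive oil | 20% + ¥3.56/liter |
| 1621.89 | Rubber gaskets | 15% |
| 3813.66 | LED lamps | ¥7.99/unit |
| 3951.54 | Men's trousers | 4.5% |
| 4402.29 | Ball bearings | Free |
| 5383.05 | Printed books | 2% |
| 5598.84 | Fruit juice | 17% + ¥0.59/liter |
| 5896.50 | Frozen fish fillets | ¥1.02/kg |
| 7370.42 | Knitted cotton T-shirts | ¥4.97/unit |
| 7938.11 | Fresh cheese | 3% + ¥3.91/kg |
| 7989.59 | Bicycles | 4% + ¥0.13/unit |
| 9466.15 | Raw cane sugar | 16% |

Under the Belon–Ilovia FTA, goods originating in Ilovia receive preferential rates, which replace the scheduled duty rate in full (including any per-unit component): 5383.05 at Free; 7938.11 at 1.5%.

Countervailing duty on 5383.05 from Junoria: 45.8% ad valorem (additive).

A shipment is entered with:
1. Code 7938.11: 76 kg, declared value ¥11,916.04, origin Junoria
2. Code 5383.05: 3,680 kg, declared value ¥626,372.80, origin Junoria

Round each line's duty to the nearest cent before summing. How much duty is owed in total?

Line 1 (7938.11, Junoria, 76 kg, ¥11,916.04):
Base rate for 7938.11 is 3% + ¥3.91/kg.
7938.11 has an FTA preferential rate, but origin Junoria is not Ilovia; base rate stands.
Duty = ¥11,916.04 × 3% + 76 × ¥3.91 = ¥654.64.
Line 2 (5383.05, Junoria, 3,680 kg, ¥626,372.80):
Base rate for 5383.05 is 2%.
5383.05 has an FTA preferential rate, but origin Junoria is not Ilovia; base rate stands.
Additional duty on 5383.05 from Junoria: +45.8%. Applied ad valorem rate: 2% + 45.8% = 47.8%.
Duty = ¥626,372.80 × 47.8% = ¥299,406.20.
Total = ¥654.64 + ¥299,406.20 = ¥300,060.84.

¥300,060.84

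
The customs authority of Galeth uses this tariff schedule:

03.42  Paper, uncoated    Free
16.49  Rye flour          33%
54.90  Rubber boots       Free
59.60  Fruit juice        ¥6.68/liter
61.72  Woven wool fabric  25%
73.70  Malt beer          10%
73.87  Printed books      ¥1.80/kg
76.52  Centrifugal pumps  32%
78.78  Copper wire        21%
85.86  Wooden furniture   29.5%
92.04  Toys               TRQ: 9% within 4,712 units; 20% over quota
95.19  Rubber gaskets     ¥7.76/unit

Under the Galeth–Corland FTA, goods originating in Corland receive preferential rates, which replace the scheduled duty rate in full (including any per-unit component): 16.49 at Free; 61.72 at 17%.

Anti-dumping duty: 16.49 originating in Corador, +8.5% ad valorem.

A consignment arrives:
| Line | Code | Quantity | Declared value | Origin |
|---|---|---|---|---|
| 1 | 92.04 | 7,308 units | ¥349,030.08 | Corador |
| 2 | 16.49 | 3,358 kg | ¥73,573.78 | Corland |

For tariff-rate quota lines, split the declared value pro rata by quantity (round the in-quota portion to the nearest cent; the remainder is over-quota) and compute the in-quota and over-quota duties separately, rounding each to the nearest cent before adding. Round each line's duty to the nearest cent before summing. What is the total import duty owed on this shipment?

Line 1 (92.04, Corador, 7,308 units, ¥349,030.08):
Code 92.04 is under a tariff-rate quota (threshold 4,712 units). In-quota: 4,712 units at 9%; over-quota: 2,596 units at 20%.
Pro-rata value split: in-quota = ¥349,030.08 × 4,712/7,308 = ¥225,045.12; over-quota = ¥349,030.08 − ¥225,045.12 = ¥123,984.96.
In-quota duty = ¥225,045.12 × 9% = ¥20,254.06. Over-quota duty = ¥123,984.96 × 20% = ¥24,796.99.
Line duty = ¥20,254.06 + ¥24,796.99 = ¥45,051.05.
Line 2 (16.49, Corland, 3,358 kg, ¥73,573.78):
Base rate for 16.49 is 33%.
Origin Corland qualifies under the Galeth–Corland agreement and 16.49 is covered: preferential rate Free applies instead.
The additional-duty order on 16.49 targets Corador, not Corland; it does not apply.
Duty = ¥73,573.78 × 0% = ¥0.00.
Total = ¥45,051.05 + ¥0.00 = ¥45,051.05.

¥45,051.05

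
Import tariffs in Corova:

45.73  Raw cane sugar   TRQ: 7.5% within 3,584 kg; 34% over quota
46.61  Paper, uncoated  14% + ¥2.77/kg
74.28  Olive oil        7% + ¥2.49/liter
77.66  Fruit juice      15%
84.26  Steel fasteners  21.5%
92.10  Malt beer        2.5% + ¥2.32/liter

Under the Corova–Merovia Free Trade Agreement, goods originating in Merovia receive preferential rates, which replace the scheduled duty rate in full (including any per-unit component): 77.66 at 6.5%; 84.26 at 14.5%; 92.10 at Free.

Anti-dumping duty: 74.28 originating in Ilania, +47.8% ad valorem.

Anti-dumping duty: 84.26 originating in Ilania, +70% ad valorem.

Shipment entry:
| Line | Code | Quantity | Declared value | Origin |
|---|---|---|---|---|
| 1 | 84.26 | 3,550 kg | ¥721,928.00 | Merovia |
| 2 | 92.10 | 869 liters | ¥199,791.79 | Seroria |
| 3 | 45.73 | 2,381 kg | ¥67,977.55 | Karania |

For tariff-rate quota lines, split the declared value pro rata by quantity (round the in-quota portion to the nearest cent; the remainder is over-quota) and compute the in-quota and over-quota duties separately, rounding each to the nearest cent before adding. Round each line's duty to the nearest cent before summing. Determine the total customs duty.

¥116,788.75

Line 1 (84.26, Merovia, 3,550 kg, ¥721,928.00):
Base rate for 84.26 is 21.5%.
Origin Merovia qualifies under the Corova–Merovia agreement and 84.26 is covered: preferential rate 14.5% applies instead.
The additional-duty order on 84.26 targets Ilania, not Merovia; it does not apply.
Duty = ¥721,928.00 × 14.5% = ¥104,679.56.
Line 2 (92.10, Seroria, 869 liters, ¥199,791.79):
Base rate for 92.10 is 2.5% + ¥2.32/liter.
92.10 has an FTA preferential rate, but origin Seroria is not Merovia; base rate stands.
Duty = ¥199,791.79 × 2.5% + 869 × ¥2.32 = ¥7,010.87.
Line 3 (45.73, Karania, 2,381 kg, ¥67,977.55):
Code 45.73 is under a tariff-rate quota (threshold 3,584 kg). Quantity 2,381 kg is within the quota, so the in-quota rate 7.5% applies to the full value.
Duty = ¥67,977.55 × 7.5% = ¥5,098.32.
Total = ¥104,679.56 + ¥7,010.87 + ¥5,098.32 = ¥116,788.75.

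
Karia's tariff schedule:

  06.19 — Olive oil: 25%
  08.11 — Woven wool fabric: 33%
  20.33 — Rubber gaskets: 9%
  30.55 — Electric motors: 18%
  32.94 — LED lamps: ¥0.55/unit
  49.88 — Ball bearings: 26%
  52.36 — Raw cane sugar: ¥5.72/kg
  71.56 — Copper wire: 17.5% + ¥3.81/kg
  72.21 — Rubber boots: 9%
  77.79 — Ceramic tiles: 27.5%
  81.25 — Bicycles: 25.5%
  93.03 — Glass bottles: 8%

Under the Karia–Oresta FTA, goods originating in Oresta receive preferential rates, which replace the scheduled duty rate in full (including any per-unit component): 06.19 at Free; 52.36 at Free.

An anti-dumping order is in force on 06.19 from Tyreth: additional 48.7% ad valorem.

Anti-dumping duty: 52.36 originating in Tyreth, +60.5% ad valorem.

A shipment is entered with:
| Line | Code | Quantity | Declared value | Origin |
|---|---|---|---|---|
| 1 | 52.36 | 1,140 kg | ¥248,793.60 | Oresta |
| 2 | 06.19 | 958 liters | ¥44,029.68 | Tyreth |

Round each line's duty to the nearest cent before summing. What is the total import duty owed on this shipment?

Line 1 (52.36, Oresta, 1,140 kg, ¥248,793.60):
Base rate for 52.36 is ¥5.72/kg.
Origin Oresta qualifies under the Karia–Oresta agreement and 52.36 is covered: preferential rate Free applies instead.
The additional-duty order on 52.36 targets Tyreth, not Oresta; it does not apply.
Duty = ¥248,793.60 × 0% = ¥0.00.
Line 2 (06.19, Tyreth, 958 liters, ¥44,029.68):
Base rate for 06.19 is 25%.
06.19 has an FTA preferential rate, but origin Tyreth is not Oresta; base rate stands.
Additional duty on 06.19 from Tyreth: +48.7%. Applied ad valorem rate: 25% + 48.7% = 73.7%.
Duty = ¥44,029.68 × 73.7% = ¥32,449.87.
Total = ¥0.00 + ¥32,449.87 = ¥32,449.87.

¥32,449.87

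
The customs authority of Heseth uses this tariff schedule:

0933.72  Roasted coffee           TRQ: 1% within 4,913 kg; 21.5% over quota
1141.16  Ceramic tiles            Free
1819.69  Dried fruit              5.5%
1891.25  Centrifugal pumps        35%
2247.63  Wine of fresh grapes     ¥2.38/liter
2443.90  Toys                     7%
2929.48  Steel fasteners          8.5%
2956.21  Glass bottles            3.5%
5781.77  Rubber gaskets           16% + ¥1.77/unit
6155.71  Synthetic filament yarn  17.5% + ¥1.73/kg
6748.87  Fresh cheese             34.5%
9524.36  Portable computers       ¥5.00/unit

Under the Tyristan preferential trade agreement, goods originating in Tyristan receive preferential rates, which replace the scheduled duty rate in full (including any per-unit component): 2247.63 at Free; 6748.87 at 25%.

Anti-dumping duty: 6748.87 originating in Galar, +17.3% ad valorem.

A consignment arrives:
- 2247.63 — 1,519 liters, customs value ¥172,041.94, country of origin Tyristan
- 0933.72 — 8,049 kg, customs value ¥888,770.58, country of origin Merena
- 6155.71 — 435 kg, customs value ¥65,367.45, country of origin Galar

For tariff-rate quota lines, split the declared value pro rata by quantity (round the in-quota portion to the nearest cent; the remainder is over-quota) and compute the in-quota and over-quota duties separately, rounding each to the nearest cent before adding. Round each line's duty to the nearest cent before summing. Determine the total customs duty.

¥92,066.36

Line 1 (2247.63, Tyristan, 1,519 liters, ¥172,041.94):
Base rate for 2247.63 is ¥2.38/liter.
Origin Tyristan qualifies under the Heseth–Tyristan agreement and 2247.63 is covered: preferential rate Free applies instead.
Duty = ¥172,041.94 × 0% = ¥0.00.
Line 2 (0933.72, Merena, 8,049 kg, ¥888,770.58):
Code 0933.72 is under a tariff-rate quota (threshold 4,913 kg). In-quota: 4,913 kg at 1%; over-quota: 3,136 kg at 21.5%.
Pro-rata value split: in-quota = ¥888,770.58 × 4,913/8,049 = ¥542,493.46; over-quota = ¥888,770.58 − ¥542,493.46 = ¥346,277.12.
In-quota duty = ¥542,493.46 × 1% = ¥5,424.93. Over-quota duty = ¥346,277.12 × 21.5% = ¥74,449.58.
Line duty = ¥5,424.93 + ¥74,449.58 = ¥79,874.51.
Line 3 (6155.71, Galar, 435 kg, ¥65,367.45):
Base rate for 6155.71 is 17.5% + ¥1.73/kg.
Duty = ¥65,367.45 × 17.5% + 435 × ¥1.73 = ¥12,191.85.
Total = ¥0.00 + ¥79,874.51 + ¥12,191.85 = ¥92,066.36.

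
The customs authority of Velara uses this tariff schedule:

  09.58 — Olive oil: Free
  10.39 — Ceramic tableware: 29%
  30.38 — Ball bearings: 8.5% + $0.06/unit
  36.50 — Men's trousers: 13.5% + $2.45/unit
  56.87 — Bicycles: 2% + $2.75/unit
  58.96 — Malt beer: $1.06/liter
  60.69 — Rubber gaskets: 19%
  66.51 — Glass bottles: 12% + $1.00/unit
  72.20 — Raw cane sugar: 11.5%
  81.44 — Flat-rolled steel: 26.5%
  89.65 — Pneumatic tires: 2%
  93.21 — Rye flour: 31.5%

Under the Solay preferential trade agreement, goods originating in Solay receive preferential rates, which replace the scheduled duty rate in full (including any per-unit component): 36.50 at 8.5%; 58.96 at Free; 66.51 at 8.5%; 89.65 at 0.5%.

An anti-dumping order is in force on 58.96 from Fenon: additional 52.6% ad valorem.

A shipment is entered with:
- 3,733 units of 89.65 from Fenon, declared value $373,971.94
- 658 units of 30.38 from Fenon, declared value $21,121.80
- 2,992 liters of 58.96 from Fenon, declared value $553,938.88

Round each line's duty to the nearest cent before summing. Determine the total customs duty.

$303,857.64

Line 1 (89.65, Fenon, 3,733 units, $373,971.94):
Base rate for 89.65 is 2%.
89.65 has an FTA preferential rate, but origin Fenon is not Solay; base rate stands.
Duty = $373,971.94 × 2% = $7,479.44.
Line 2 (30.38, Fenon, 658 units, $21,121.80):
Base rate for 30.38 is 8.5% + $0.06/unit.
Duty = $21,121.80 × 8.5% + 658 × $0.06 = $1,834.83.
Line 3 (58.96, Fenon, 2,992 liters, $553,938.88):
Base rate for 58.96 is $1.06/liter.
58.96 has an FTA preferential rate, but origin Fenon is not Solay; base rate stands.
Additional duty on 58.96 from Fenon: +52.6% ad valorem. Applied ad valorem rate = 52.6%.
Duty = $553,938.88 × 52.6% + 2,992 × $1.06 = $294,543.37.
Total = $7,479.44 + $1,834.83 + $294,543.37 = $303,857.64.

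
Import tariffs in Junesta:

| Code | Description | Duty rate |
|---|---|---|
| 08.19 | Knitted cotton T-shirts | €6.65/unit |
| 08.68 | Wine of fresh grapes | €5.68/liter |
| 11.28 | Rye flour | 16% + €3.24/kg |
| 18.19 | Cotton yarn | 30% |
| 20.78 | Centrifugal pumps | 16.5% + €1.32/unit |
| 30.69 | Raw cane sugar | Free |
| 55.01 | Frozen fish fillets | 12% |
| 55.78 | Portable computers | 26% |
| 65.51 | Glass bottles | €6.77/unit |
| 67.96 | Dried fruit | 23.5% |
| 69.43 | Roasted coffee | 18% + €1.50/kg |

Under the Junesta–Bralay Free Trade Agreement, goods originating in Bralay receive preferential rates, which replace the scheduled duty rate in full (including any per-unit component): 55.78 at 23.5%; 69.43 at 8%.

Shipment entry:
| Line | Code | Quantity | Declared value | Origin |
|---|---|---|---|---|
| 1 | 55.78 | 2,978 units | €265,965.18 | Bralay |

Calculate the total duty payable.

Line 1 (55.78, Bralay, 2,978 units, €265,965.18):
Base rate for 55.78 is 26%.
Origin Bralay qualifies under the Junesta–Bralay agreement and 55.78 is covered: preferential rate 23.5% applies instead.
Duty = €265,965.18 × 23.5% = €62,501.82.

€62,501.82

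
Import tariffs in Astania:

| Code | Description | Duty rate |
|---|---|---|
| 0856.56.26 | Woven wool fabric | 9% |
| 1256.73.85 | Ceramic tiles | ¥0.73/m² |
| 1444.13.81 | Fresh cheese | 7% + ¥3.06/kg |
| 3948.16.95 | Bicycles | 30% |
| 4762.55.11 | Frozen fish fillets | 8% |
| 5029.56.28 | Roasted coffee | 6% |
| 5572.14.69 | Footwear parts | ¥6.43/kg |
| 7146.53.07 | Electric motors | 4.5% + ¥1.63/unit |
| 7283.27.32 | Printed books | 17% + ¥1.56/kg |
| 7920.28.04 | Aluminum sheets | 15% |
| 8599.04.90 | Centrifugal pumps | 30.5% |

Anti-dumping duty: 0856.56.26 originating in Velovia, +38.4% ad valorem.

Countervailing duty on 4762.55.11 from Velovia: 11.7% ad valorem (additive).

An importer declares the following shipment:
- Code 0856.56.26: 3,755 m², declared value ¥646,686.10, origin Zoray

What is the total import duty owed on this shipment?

¥58,201.75

Line 1 (0856.56.26, Zoray, 3,755 m², ¥646,686.10):
Base rate for 0856.56.26 is 9%.
The additional-duty order on 0856.56.26 targets Velovia, not Zoray; it does not apply.
Duty = ¥646,686.10 × 9% = ¥58,201.75.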